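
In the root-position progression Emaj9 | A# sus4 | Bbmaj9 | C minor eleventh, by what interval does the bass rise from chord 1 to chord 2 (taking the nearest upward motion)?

The roots are E and A#.
4 letter names make it a fourth; at 6 semitones (a half step wider than perfect) the quality is augmented.

augmented 4th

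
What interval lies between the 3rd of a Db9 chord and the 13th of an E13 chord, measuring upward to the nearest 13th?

augmented fifth

Db9 has F as its 3rd, and E13 has C# as its 13th.
5 letter names make it a fifth; at 8 semitones (a half step wider than perfect) the quality is augmented.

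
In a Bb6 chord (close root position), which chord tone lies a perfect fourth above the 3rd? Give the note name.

G

Bb6 is spelled Bb-D-F-G.
The 3rd is D. A perfect fourth above D is G.
G is the chord's 6th.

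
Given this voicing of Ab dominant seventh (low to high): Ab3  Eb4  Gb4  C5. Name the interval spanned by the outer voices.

The outer voices are Ab3 and C5.
From Ab to C is 16 semitones, exactly the major tenth.

M10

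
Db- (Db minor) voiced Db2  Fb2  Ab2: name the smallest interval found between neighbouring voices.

Adjacent intervals: Db2→Fb2 = minor third; Fb2→Ab2 = major third.
The smallest is Db2 to Fb2, a minor third (3 semitones).

minor third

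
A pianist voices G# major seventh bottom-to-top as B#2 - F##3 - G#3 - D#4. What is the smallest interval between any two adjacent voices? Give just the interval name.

Adjacent intervals: B#2→F##3 = perfect fifth; F##3→G#3 = minor second; G#3→D#4 = perfect fifth.
The smallest is F##3 to G#3, a minor second (1 semitone).

minor 2nd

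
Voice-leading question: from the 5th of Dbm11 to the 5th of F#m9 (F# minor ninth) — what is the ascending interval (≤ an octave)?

The 5th of Dbm11 is Ab; the 5th of F#m9 (F# minor ninth) is C#.
3 letter names make it a third; at 5 semitones (a half step wider than major) the quality is augmented.

augmented third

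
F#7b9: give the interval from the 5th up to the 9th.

d5

F#7b9: F#-A#-C#-E-G.
That puts C# below G.
5 letter names make it a fifth; at 6 semitones (a half step narrower than perfect) the quality is diminished.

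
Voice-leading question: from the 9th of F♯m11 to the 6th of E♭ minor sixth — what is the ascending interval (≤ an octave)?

diminished fourth

The 9th of F♯m11 is G♯; the 6th of E♭ minor sixth is C.
4 letter names make it a fourth; at 4 semitones (a half step narrower than perfect) the quality is diminished.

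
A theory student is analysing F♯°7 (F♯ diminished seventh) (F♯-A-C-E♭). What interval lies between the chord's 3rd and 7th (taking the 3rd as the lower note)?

diminished 5th

The 3rd is A and the 7th is E♭.
A up to E♭ is 6 semitones, a half step narrower than a perfect fifth, so the interval is diminished.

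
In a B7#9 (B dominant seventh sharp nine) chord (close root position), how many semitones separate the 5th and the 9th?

8

B7#9 is spelled B D♯ F♯ A C𝄪.
F♯ to C𝄪 is an augmented fifth: 8 semitones.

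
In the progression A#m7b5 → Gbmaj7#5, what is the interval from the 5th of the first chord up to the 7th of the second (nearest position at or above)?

minor second

The 5th of A#m7b5 is E; the 7th of Gbmaj7#5 is F.
From E to F: 1 semitone over a second = minor.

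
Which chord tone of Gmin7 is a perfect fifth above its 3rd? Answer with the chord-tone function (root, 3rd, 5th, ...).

G-7 (G minor seventh): G–B♭–D–F.
The 3rd is B♭. A perfect fifth above B♭ is F.
F is the chord's 7th.

7th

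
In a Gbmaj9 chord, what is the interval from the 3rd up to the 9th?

Gbmaj9 (Gb major ninth) is spelled Gb–Bb–Db–F–Ab.
3rd = Bb; 9th = Ab.
7 letter names make it a seventh; at 10 semitones (a half step narrower than major) the quality is minor.

minor 7th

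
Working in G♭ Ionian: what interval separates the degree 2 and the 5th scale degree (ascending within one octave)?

The scale runs G♭ A♭ B♭ C♭ D♭ E♭ F.
That puts A♭ below D♭.
From A♭ to D♭ is 5 semitones, exactly the perfect fourth.

perfect 4th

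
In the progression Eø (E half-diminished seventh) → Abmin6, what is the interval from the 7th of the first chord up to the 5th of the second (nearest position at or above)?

Eø (E half-diminished seventh) has D as its 7th, and Abmin6 has Eb as its 5th.
D up to Eb is 1 semitone, a half step narrower than a major second, so the interval is minor.

minor second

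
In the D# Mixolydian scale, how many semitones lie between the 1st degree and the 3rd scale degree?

The scale is D# E# F## G# A# B# C#.
D# up to F## is a major third — 4 semitones.

4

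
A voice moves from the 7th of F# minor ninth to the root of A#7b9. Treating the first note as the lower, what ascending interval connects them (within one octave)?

A4

F# minor ninth has E as its 7th, and A#7b9 has A# as its root.
4 letter names make it a fourth; at 6 semitones (a half step wider than perfect) the quality is augmented.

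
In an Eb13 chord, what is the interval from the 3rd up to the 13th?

The chord tones of Eb13 (Eb dominant thirteenth) are Eb, G, Bb, Db, F, C.
That puts G below C.
Counting 11 letters and 17 half steps from G gives a perfect eleventh.

P11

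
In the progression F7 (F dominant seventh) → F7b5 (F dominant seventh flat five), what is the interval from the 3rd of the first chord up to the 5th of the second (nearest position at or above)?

The 3rd of F7 (F dominant seventh) is A; the 5th of F7b5 (F dominant seventh flat five) is Cb.
From A to Cb: 2 semitones over a third = diminished.

diminished third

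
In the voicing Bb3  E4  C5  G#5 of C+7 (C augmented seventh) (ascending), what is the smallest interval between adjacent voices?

augmented fourth

Adjacent intervals: Bb3→E4 = augmented fourth; E4→C5 = minor sixth; C5→G#5 = augmented fifth.
The smallest is Bb3 to E4, an augmented fourth (6 semitones).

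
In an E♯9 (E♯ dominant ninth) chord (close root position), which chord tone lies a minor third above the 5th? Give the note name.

D#

Spelling the chord: E♯, G𝄪, B♯, D♯, F𝄪.
The 5th is B♯. A minor third above B♯ is D♯.
D♯ is the chord's 7th.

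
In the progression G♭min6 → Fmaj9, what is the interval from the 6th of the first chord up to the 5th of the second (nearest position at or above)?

G♭min6 has E♭ as its 6th, and Fmaj9 has C as its 5th.
Counting 6 letters and 9 half steps from E♭ gives a major sixth.

major sixth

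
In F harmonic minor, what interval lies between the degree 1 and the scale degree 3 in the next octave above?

Spelling F harmonic minor: F G Ab Bb C Db E.
Degree 1 = F; degree 3 (up an octave) = Ab.
F up to Ab is 15 semitones, a half step narrower than a major tenth, so the interval is minor.

minor tenth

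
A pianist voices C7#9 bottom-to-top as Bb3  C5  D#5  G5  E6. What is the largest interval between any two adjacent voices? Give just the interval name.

Adjacent intervals: Bb3→C5 = major ninth; C5→D#5 = augmented second; D#5→G5 = diminished fourth; G5→E6 = major sixth.
The largest is Bb3 to C5, a major ninth (14 semitones).

major ninth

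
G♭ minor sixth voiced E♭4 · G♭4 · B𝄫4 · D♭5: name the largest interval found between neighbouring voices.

major 3rd

Adjacent intervals: E♭4→G♭4 = minor third; G♭4→B𝄫4 = minor third; B𝄫4→D♭5 = major third.
The largest is B𝄫4 to D♭5, a major third (4 semitones).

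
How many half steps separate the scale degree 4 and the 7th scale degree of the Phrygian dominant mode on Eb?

5

The scale is Eb Fb G Ab Bb Cb Db.
Ab up to Db is a perfect fourth — 5 semitones.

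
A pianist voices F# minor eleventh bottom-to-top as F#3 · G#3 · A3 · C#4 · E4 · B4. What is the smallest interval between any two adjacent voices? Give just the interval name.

Adjacent intervals: F#3→G#3 = major second; G#3→A3 = minor second; A3→C#4 = major third; C#4→E4 = minor third; E4→B4 = perfect fifth.
The smallest is G#3 to A3, a minor second (1 semitone).

minor 2nd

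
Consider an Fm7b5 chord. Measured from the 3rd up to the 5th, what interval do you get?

minor 3rd

F half-diminished seventh: F Ab Cb Eb.
3rd = Ab; 5th = Cb.
3 letter names make it a third; at 3 semitones (a half step narrower than major) the quality is minor.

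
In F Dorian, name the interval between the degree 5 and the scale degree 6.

Spelling F Dorian: F G A♭ B♭ C D E♭.
That puts C below D.
Counting 2 letters and 2 half steps from C gives a major second.

major second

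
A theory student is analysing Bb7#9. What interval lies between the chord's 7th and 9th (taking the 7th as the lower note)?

augmented third

Spelling the chord: Bb–D–F–Ab–C#.
7th = Ab; 9th = C#.
Ab up to C# is 5 semitones, a half step wider than a major third, so the interval is augmented.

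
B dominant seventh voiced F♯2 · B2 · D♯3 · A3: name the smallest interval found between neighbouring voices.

major third

Adjacent intervals: F♯2→B2 = perfect fourth; B2→D♯3 = major third; D♯3→A3 = diminished fifth.
The smallest is B2 to D♯3, a major third (4 semitones).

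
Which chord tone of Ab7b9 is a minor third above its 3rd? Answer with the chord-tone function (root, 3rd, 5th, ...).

5th

Ab dominant seventh flat nine is spelled Ab-C-Eb-Gb-Bbb.
The 3rd is C. A minor third above C is Eb.
Eb is the chord's 5th.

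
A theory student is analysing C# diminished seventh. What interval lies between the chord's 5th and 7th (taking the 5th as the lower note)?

C#°7 (C# diminished seventh): C#–E–G–Bb.
5th = G; 7th = Bb.
G up to Bb is 3 semitones, a half step narrower than a major third, so the interval is minor.

minor third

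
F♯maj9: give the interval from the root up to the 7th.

major seventh

The chord tones of F♯maj9 are F♯, A♯, C♯, E♯, G♯.
The root is F♯ and the 7th is E♯.
F♯ up to E♯ spans 7 letter names and 11 semitones — a major seventh.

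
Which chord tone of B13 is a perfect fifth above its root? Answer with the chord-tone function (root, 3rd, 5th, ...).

5th

B13 is spelled B, D#, F#, A, C#, G#.
The root is B. A perfect fifth above B is F#.
F# is the chord's 5th.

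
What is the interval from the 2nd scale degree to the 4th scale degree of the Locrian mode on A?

major third

Spelling the Locrian mode on A: A Bb C D Eb F G.
The 2nd scale degree is Bb and the scale degree 4 is D.
From Bb to D is 4 semitones, exactly the major third.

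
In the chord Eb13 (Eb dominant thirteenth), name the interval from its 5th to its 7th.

Eb13: Eb–G–Bb–Db–F–C.
So we need the interval from Bb up to Db.
From Bb to Db: 3 semitones over a third = minor.

minor third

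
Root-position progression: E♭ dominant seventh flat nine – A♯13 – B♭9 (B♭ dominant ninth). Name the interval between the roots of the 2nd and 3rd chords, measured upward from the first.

The roots are A♯ and B♭.
A♯ up to B♭ is 0 semitones, a whole step narrower than a major second, so the interval is diminished.

d2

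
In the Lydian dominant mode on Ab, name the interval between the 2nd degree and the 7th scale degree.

minor sixth

Spelling the Lydian dominant mode on Ab: Ab Bb C D Eb F Gb.
The 2nd degree is Bb and the 7th degree is Gb.
From Bb to Gb: 8 semitones over a sixth = minor.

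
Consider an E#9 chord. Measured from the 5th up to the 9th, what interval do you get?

E#9 is spelled E#, G##, B#, D#, F##.
So we need the interval from B# up to F##.
Counting 5 letters and 7 half steps from B# gives a perfect fifth.

P5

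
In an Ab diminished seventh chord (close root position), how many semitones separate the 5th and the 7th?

Ab°7 is spelled Ab Cb Ebb Gbb.
Ebb to Gbb is a minor third: 3 semitones.

3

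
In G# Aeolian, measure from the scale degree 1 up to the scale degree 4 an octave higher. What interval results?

The scale runs G# A# B C# D# E F#.
So we need the interval from G# up to C#.
Counting 11 letters and 17 half steps from G# gives a perfect eleventh.

perfect eleventh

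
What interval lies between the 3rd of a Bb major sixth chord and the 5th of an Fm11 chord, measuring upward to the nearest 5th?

minor 7th

Bb major sixth has D as its 3rd, and Fm11 has C as its 5th.
7 letter names make it a seventh; at 10 semitones (a half step narrower than major) the quality is minor.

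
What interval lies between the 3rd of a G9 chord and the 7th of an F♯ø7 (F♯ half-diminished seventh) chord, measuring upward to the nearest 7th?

G9 has B as its 3rd, and F♯ø7 (F♯ half-diminished seventh) has E as its 7th.
From B to E is 5 semitones, exactly the perfect fourth.

perfect fourth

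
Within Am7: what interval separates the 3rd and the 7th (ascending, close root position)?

P5

Amin7: A-C-E-G.
That puts C below G.
From C to G is 7 semitones, exactly the perfect fifth.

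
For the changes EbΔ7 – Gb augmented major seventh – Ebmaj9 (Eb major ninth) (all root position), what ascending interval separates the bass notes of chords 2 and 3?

major sixth

The roots are Gb and Eb.
Gb up to Eb spans 6 letter names and 9 semitones — a major sixth.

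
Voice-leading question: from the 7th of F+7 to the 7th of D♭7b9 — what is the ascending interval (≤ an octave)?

F+7 has E♭ as its 7th, and D♭7b9 has C♭ as its 7th.
From E♭ to C♭: 8 semitones over a sixth = minor.

minor 6th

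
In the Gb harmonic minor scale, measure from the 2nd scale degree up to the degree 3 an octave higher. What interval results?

The scale runs Gb Ab Bbb Cb Db Ebb F.
2nd scale degree = Ab; 3rd degree (up an octave) = Bbb.
From Ab to Bbb: 13 semitones over a ninth = minor.

minor ninth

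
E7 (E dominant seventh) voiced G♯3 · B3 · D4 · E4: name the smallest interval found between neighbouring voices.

Adjacent intervals: G♯3→B3 = minor third; B3→D4 = minor third; D4→E4 = major second.
The smallest is D4 to E4, a major second (2 semitones).

major second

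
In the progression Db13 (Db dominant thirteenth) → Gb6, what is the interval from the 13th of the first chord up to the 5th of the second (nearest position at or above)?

minor third

The 13th of Db13 (Db dominant thirteenth) is Bb; the 5th of Gb6 is Db.
Bb up to Db is 3 semitones, a half step narrower than a major third, so the interval is minor.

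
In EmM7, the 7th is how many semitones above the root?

11

EmM7 (E minor-major seventh) is spelled E G B D#.
E to D# is a major seventh: 11 semitones.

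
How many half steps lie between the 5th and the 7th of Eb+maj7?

3

Eb+maj7 (Eb augmented major seventh): Eb-G-B-D.
B to D is a minor third: 3 semitones.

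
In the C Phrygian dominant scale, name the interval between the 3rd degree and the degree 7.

The scale runs C Db E F G Ab Bb.
The 3rd degree is E and the 7th degree is Bb.
E up to Bb is 6 semitones, a half step narrower than a perfect fifth, so the interval is diminished.

diminished 5th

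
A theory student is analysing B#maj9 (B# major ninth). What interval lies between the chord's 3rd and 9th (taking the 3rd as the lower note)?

B# major ninth is spelled B# D## F## A## C##.
So we need the interval from D## up to C##.
From D## to C##: 10 semitones over a seventh = minor.

minor seventh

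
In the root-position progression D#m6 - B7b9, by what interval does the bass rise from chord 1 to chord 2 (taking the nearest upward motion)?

The roots are D# and B.
6 letter names make it a sixth; at 8 semitones (a half step narrower than major) the quality is minor.

minor sixth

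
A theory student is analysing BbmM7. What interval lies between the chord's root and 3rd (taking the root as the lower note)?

Bb minor-major seventh is spelled Bb Db F A.
The root is Bb and the 3rd is Db.
From Bb to Db: 3 semitones over a third = minor.

m3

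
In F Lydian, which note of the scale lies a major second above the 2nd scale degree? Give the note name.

The scale is F G A B C D E.
The 2nd scale degree is G; a major second above that is A — scale degree 3.

A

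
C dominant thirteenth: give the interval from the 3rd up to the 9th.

minor seventh

The chord tones of C13 are C-E-G-B♭-D-A.
That puts E below D.
E up to D is 10 semitones, a half step narrower than a major seventh, so the interval is minor.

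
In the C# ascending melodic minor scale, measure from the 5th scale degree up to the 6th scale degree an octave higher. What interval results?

C# melodic minor: C# D# E F# G# A# B#.
The 5th scale degree is G# and the 6th scale degree (up an octave) is A#.
G# up to A# spans 9 letter names and 14 semitones — a major ninth.

major 9th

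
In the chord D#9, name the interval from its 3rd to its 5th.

Spelling the chord: D#–F##–A#–C#–E#.
3rd = F##; 5th = A#.
F## up to A# is 3 semitones, a half step narrower than a major third, so the interval is minor.

minor third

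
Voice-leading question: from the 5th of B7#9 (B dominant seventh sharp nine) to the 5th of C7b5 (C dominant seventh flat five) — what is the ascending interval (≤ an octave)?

B7#9 (B dominant seventh sharp nine) has F# as its 5th, and C7b5 (C dominant seventh flat five) has Gb as its 5th.
F# up to Gb is 0 semitones, a whole step narrower than a major second, so the interval is diminished.

d2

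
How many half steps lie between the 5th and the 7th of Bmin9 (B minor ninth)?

3

Bm9 is spelled B D F♯ A C♯.
F♯ to A is a minor third: 3 semitones.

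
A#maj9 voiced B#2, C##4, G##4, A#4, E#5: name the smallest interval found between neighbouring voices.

Adjacent intervals: B#2→C##4 = major ninth; C##4→G##4 = perfect fifth; G##4→A#4 = minor second; A#4→E#5 = perfect fifth.
The smallest is G##4 to A#4, a minor second (1 semitone).

m2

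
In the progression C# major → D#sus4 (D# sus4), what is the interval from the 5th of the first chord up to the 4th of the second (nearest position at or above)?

perfect 1st

The 5th of C# major is G#; the 4th of D#sus4 (D# sus4) is G#.
G# up to G# spans 1 letter names and 0 semitones — a perfect unison.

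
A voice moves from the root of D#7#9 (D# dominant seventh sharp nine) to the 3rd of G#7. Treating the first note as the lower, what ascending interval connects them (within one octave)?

The root of D#7#9 (D# dominant seventh sharp nine) is D#; the 3rd of G#7 is B#.
D# up to B# spans 6 letter names and 9 semitones — a major sixth.

major 6th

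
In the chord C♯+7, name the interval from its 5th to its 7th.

C♯ augmented seventh: C♯ E♯ G𝄪 B.
That puts G𝄪 below B.
From G𝄪 to B: 2 semitones over a third = diminished.

d3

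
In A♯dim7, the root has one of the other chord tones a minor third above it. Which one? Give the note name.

C#

A♯dim7 is spelled A♯, C♯, E, G.
The root is A♯. A minor third above A♯ is C♯.
C♯ is the chord's 3rd.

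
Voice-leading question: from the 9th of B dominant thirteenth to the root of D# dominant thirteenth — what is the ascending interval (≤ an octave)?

The 9th of B dominant thirteenth is C#; the root of D# dominant thirteenth is D#.
From C# to D# is 2 semitones, exactly the major second.

major 2nd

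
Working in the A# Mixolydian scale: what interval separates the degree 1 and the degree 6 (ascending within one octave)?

major 6th

A# mixolydian: A# B# C## D# E# F## G#.
The degree 1 is A# and the 6th degree is F##.
From A# to F## is 9 semitones, exactly the major sixth.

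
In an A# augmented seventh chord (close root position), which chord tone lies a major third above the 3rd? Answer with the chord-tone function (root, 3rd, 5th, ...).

A# augmented seventh is spelled A#-C##-E##-G#.
The 3rd is C##. A major third above C## is E##.
E## is the chord's 5th.

5th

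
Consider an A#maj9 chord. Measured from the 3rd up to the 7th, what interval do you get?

A#maj9: A#-C##-E#-G##-B#.
That puts C## below G##.
C## up to G## spans 5 letter names and 7 semitones — a perfect fifth.

perfect fifth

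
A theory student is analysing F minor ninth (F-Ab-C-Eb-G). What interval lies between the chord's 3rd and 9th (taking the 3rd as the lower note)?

3rd = Ab; 9th = G.
Ab up to G spans 7 letter names and 11 semitones — a major seventh.

major seventh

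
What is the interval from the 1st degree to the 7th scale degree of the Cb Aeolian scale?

minor 7th

Spelling the Cb Aeolian scale: Cb Db Ebb Fb Gb Abb Bbb.
The 1st degree is Cb and the degree 7 is Bbb.
7 letter names make it a seventh; at 10 semitones (a half step narrower than major) the quality is minor.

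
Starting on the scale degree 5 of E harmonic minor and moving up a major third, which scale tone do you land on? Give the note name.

The scale is E F# G A B C D#.
The scale degree 5 is B; a major third above that is D# — scale degree 7.

D#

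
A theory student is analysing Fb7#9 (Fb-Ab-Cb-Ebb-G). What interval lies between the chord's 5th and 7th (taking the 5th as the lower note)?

minor 3rd

So we need the interval from Cb up to Ebb.
From Cb to Ebb: 3 semitones over a third = minor.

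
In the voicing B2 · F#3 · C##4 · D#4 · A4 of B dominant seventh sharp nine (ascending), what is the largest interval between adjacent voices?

Adjacent intervals: B2→F#3 = perfect fifth; F#3→C##4 = augmented fifth; C##4→D#4 = minor second; D#4→A4 = diminished fifth.
The largest is F#3 to C##4, an augmented fifth (8 semitones).

A5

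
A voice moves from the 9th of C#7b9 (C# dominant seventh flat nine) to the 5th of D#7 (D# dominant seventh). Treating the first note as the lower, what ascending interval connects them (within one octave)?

The 9th of C#7b9 (C# dominant seventh flat nine) is D; the 5th of D#7 (D# dominant seventh) is A#.
D up to A# is 8 semitones, a half step wider than a perfect fifth, so the interval is augmented.

augmented fifth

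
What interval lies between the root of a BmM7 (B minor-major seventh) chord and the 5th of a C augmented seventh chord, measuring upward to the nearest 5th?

M6

The root of BmM7 (B minor-major seventh) is B; the 5th of C augmented seventh is G#.
From B to G# is 9 semitones, exactly the major sixth.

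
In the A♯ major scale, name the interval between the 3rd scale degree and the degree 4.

minor second

The scale runs A♯ B♯ C𝄪 D♯ E♯ F𝄪 G𝄪.
3rd scale degree = C𝄪; degree 4 = D♯.
C𝄪 up to D♯ is 1 semitone, a half step narrower than a major second, so the interval is minor.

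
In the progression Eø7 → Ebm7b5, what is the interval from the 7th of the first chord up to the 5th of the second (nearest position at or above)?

diminished 6th

The 7th of Eø7 is D; the 5th of Ebm7b5 is Bbb.
6 letter names make it a sixth; at 7 semitones (a whole step narrower than major) the quality is diminished.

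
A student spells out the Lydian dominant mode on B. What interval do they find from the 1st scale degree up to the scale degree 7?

The scale runs B C♯ D♯ E♯ F♯ G♯ A.
1st scale degree = B; 7th scale degree = A.
B up to A is 10 semitones, a half step narrower than a major seventh, so the interval is minor.

minor 7th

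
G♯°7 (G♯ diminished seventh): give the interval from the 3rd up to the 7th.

Spelling the chord: G♯-B-D-F.
3rd = B; 7th = F.
5 letter names make it a fifth; at 6 semitones (a half step narrower than perfect) the quality is diminished.

diminished fifth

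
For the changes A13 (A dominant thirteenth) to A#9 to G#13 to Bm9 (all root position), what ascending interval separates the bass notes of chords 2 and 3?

The roots are A# and G#.
7 letter names make it a seventh; at 10 semitones (a half step narrower than major) the quality is minor.

minor seventh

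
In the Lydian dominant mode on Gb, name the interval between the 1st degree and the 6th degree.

major sixth

Spelling the Lydian dominant mode on Gb: Gb Ab Bb C Db Eb Fb.
So we need the interval from Gb up to Eb.
Counting 6 letters and 9 half steps from Gb gives a major sixth.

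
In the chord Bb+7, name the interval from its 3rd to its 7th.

diminished fifth

Bb7#5 is spelled Bb D F# Ab.
So we need the interval from D up to Ab.
D up to Ab is 6 semitones, a half step narrower than a perfect fifth, so the interval is diminished.
That tritone between 3rd and 7th is what gives the dominant seventh its pull toward resolution.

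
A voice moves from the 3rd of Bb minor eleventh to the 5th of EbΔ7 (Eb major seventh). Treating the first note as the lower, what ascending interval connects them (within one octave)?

M6

The 3rd of Bb minor eleventh is Db; the 5th of EbΔ7 (Eb major seventh) is Bb.
Counting 6 letters and 9 half steps from Db gives a major sixth.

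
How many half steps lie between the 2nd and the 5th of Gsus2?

Spelling the chord: G, A, D.
A to D is a perfect fourth: 5 semitones.

5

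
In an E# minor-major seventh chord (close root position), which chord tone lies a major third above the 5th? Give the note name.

D##

The chord tones of E#mM7 (E# minor-major seventh) are E#-G#-B#-D##.
The 5th is B#. A major third above B# is D##.
D## is the chord's 7th.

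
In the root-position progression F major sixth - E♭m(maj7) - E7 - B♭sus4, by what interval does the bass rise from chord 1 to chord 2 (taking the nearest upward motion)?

The roots are F and E♭.
F up to E♭ is 10 semitones, a half step narrower than a major seventh, so the interval is minor.

minor 7th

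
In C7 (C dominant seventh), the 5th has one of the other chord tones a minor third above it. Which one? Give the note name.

C7 (C dominant seventh) is spelled C–E–G–B♭.
The 5th is G. A minor third above G is B♭.
B♭ is the chord's 7th.

Bb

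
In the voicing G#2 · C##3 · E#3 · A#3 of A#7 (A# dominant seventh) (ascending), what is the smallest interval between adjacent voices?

Adjacent intervals: G#2→C##3 = augmented fourth; C##3→E#3 = minor third; E#3→A#3 = perfect fourth.
The smallest is C##3 to E#3, a minor third (3 semitones).

minor third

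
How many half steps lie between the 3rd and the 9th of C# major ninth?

C#maj9 (C# major ninth): C# E# G# B# D#.
E# to D# is a minor seventh: 10 semitones.

10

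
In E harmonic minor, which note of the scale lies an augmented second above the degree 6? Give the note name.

The scale is E F# G A B C D#.
The degree 6 is C; an augmented second above that is D# — scale degree 7.

D#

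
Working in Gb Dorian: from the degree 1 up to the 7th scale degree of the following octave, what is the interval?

Spelling Gb Dorian: Gb Ab Bbb Cb Db Eb Fb.
Degree 1 = Gb; scale degree 7 (up an octave) = Fb.
Gb up to Fb is 22 semitones, a half step narrower than a major fourteenth, so the interval is minor.

minor 14th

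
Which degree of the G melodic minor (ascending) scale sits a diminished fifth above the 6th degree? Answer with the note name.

Bb

The scale is G A Bb C D E F#.
The 6th degree is E; a diminished fifth above that is Bb — scale degree 3.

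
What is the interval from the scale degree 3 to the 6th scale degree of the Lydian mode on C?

perfect 4th

C lydian: C D E F# G A B.
Scale degree 3 = E; 6th degree = A.
From E to A is 5 semitones, exactly the perfect fourth.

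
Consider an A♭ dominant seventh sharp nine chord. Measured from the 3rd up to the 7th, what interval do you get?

d5

Spelling the chord: A♭, C, E♭, G♭, B.
3rd = C; 7th = G♭.
From C to G♭: 6 semitones over a fifth = diminished.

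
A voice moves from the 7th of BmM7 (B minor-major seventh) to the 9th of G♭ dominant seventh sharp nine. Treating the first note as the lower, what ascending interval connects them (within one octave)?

diminished octave

BmM7 (B minor-major seventh) has A♯ as its 7th, and G♭ dominant seventh sharp nine has A as its 9th.
From A♯ to A: 11 semitones over an octave = diminished.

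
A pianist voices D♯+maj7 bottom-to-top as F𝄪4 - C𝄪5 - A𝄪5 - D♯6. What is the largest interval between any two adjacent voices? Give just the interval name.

Adjacent intervals: F𝄪4→C𝄪5 = perfect fifth; C𝄪5→A𝄪5 = major sixth; A𝄪5→D♯6 = diminished fourth.
The largest is C𝄪5 to A𝄪5, a major sixth (9 semitones).

M6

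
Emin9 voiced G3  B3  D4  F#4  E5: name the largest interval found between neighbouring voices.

minor seventh

Adjacent intervals: G3→B3 = major third; B3→D4 = minor third; D4→F#4 = major third; F#4→E5 = minor seventh.
The largest is F#4 to E5, a minor seventh (10 semitones).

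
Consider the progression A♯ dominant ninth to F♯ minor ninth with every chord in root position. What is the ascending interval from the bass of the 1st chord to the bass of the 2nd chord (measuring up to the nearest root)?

m6

The roots are A♯ and F♯.
A♯ up to F♯ is 8 semitones, a half step narrower than a major sixth, so the interval is minor.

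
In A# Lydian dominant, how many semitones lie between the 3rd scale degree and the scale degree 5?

The scale is A# B# C## D## E# F## G#.
C## up to E# is a minor third — 3 semitones.

3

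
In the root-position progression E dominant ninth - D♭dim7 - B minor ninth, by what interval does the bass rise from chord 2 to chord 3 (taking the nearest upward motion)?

augmented sixth

The roots are D♭ and B.
From D♭ to B: 10 semitones over a sixth = augmented.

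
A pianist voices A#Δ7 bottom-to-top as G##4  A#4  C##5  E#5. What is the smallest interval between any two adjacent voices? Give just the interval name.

Adjacent intervals: G##4→A#4 = minor second; A#4→C##5 = major third; C##5→E#5 = minor third.
The smallest is G##4 to A#4, a minor second (1 semitone).

minor second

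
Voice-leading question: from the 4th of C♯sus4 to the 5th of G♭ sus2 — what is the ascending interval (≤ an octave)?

C♯sus4 has F♯ as its 4th, and G♭ sus2 has D♭ as its 5th.
F♯ up to D♭ is 7 semitones, a whole step narrower than a major sixth, so the interval is diminished.

d6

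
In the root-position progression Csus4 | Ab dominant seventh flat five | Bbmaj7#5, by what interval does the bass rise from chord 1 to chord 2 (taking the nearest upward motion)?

minor sixth

The roots are C and Ab.
C up to Ab is 8 semitones, a half step narrower than a major sixth, so the interval is minor.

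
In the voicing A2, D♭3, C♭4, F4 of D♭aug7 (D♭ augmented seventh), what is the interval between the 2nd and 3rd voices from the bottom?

Those voices are D♭3 and C♭4.
D♭ up to C♭ is 10 semitones, a half step narrower than a major seventh, so the interval is minor.

m7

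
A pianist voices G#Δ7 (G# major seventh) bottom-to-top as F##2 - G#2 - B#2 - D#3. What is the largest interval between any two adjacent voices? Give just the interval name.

Adjacent intervals: F##2→G#2 = minor second; G#2→B#2 = major third; B#2→D#3 = minor third.
The largest is G#2 to B#2, a major third (4 semitones).

M3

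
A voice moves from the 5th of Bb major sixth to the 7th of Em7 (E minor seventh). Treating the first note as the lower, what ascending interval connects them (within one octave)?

major 6th

The 5th of Bb major sixth is F; the 7th of Em7 (E minor seventh) is D.
From F to D is 9 semitones, exactly the major sixth.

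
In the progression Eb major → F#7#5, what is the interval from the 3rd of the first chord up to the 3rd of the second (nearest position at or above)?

The 3rd of Eb major is G; the 3rd of F#7#5 is A#.
G up to A# is 3 semitones, a half step wider than a major second, so the interval is augmented.

augmented second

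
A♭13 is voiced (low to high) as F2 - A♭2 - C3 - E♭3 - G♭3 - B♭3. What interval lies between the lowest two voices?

minor 3rd

Those voices are F2 and A♭2.
From F to A♭: 3 semitones over a third = minor.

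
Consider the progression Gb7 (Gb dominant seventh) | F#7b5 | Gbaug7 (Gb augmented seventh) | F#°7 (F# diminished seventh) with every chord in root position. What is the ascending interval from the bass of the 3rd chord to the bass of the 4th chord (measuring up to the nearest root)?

A7

The roots are Gb and F#.
Gb up to F# is 12 semitones, a half step wider than a major seventh, so the interval is augmented.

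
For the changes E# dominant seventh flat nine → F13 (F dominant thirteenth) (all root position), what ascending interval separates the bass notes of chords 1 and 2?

The roots are E# and F.
From E# to F: 0 semitones over a second = diminished.

diminished 2nd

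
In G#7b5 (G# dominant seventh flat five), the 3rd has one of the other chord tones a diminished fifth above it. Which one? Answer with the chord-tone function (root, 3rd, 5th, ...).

7th

G#7b5 is spelled G# B# D F#.
The 3rd is B#. A diminished fifth above B# is F#.
F# is the chord's 7th.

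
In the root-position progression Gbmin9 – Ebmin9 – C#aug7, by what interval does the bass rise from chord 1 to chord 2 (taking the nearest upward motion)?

The roots are Gb and Eb.
Counting 6 letters and 9 half steps from Gb gives a major sixth.

M6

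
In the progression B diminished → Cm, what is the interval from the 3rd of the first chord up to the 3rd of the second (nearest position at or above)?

m2

The 3rd of B diminished is D; the 3rd of Cm is Eb.
2 letter names make it a second; at 1 semitone (a half step narrower than major) the quality is minor.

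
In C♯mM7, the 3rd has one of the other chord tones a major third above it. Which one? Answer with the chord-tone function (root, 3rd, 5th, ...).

The chord tones of C♯mM7 (C♯ minor-major seventh) are C♯ E G♯ B♯.
The 3rd is E. A major third above E is G♯.
G♯ is the chord's 5th.

5th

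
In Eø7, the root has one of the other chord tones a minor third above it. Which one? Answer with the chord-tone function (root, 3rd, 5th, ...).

Em7b5 is spelled E–G–B♭–D.
The root is E. A minor third above E is G.
G is the chord's 3rd.

3rd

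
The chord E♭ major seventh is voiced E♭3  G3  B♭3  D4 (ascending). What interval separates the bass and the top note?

major seventh

The outer voices are E♭3 and D4.
From E♭ to D is 11 semitones, exactly the major seventh.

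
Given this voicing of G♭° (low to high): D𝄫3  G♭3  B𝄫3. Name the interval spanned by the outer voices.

major sixth

The outer voices are D𝄫3 and B𝄫3.
From D𝄫 to B𝄫 is 9 semitones, exactly the major sixth.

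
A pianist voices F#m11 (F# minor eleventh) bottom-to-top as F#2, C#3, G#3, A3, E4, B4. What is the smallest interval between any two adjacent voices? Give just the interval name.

minor second

Adjacent intervals: F#2→C#3 = perfect fifth; C#3→G#3 = perfect fifth; G#3→A3 = minor second; A3→E4 = perfect fifth; E4→B4 = perfect fifth.
The smallest is G#3 to A3, a minor second (1 semitone).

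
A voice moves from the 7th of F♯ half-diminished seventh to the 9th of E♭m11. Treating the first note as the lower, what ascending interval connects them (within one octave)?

The 7th of F♯ half-diminished seventh is E; the 9th of E♭m11 is F.
E up to F is 1 semitone, a half step narrower than a major second, so the interval is minor.

minor 2nd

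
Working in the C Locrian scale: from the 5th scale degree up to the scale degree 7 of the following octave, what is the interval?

major tenth

C locrian: C Db Eb F Gb Ab Bb.
5th scale degree = Gb; scale degree 7 (up an octave) = Bb.
Gb up to Bb spans 10 letter names and 16 semitones — a major tenth.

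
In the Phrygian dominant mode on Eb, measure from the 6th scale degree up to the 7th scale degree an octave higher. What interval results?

major ninth

The scale runs Eb Fb G Ab Bb Cb Db.
That puts Cb below Db.
Cb up to Db spans 9 letter names and 14 semitones — a major ninth.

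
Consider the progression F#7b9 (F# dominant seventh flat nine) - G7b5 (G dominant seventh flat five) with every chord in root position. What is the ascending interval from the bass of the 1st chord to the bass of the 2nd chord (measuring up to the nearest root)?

minor second

The roots are F# and G.
From F# to G: 1 semitone over a second = minor.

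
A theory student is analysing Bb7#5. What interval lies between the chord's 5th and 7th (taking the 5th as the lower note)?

diminished 3rd

Bb augmented seventh: Bb, D, F#, Ab.
5th = F#; 7th = Ab.
From F# to Ab: 2 semitones over a third = diminished.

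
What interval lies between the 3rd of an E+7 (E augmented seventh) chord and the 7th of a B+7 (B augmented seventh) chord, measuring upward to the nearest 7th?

E+7 (E augmented seventh) has G♯ as its 3rd, and B+7 (B augmented seventh) has A as its 7th.
From G♯ to A: 1 semitone over a second = minor.

minor 2nd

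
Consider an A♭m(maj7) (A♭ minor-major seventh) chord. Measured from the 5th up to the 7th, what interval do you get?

Spelling the chord: A♭ C♭ E♭ G.
5th = E♭; 7th = G.
Counting 3 letters and 4 half steps from E♭ gives a major third.

major third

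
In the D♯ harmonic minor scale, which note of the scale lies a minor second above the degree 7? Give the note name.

D#

The scale is D♯ E♯ F♯ G♯ A♯ B C𝄪.
The degree 7 is C𝄪; a minor second above that is D♯ — scale degree 1.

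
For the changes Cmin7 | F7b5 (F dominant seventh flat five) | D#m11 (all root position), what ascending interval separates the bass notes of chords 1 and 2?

The roots are C and F.
C up to F spans 4 letter names and 5 semitones — a perfect fourth.

perfect fourth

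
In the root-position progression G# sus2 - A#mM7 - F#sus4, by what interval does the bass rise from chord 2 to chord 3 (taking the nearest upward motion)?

minor 6th

The roots are A# and F#.
6 letter names make it a sixth; at 8 semitones (a half step narrower than major) the quality is minor.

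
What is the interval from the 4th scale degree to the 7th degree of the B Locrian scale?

The scale runs B C D E F G A.
4th scale degree = E; 7th scale degree = A.
E up to A spans 4 letter names and 5 semitones — a perfect fourth.

perfect 4th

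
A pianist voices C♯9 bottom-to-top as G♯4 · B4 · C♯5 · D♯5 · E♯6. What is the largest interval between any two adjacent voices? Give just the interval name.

M9

Adjacent intervals: G♯4→B4 = minor third; B4→C♯5 = major second; C♯5→D♯5 = major second; D♯5→E♯6 = major ninth.
The largest is D♯5 to E♯6, a major ninth (14 semitones).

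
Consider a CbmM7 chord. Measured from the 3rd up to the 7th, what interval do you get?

Cb minor-major seventh: Cb, Ebb, Gb, Bb.
The 3rd is Ebb and the 7th is Bb.
5 letter names make it a fifth; at 8 semitones (a half step wider than perfect) the quality is augmented.

augmented fifth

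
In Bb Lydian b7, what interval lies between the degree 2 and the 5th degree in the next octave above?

Spelling Bb Lydian b7: Bb C D E F G Ab.
Degree 2 = C; 5th degree (up an octave) = F.
C up to F spans 11 letter names and 17 semitones — a perfect eleventh.

perfect eleventh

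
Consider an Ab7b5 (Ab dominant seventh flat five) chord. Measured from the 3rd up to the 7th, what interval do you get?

diminished fifth

Ab7b5 (Ab dominant seventh flat five) is spelled Ab, C, Ebb, Gb.
That puts C below Gb.
C up to Gb is 6 semitones, a half step narrower than a perfect fifth, so the interval is diminished.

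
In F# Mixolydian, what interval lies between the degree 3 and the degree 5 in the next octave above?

The scale runs F# G# A# B C# D# E.
That puts A# below C#.
From A# to C#: 15 semitones over a tenth = minor.

minor tenth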